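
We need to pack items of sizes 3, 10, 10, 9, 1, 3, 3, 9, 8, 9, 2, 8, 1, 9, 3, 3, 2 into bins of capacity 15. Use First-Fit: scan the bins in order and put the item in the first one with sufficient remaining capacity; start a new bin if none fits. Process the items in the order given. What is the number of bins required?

8

bin 1: place 3, 12 left
bin 1: place 10, 2 left
bin 2: place 10, 5 left
bin 3: place 9, 6 left
bin 1: place 1, 1 left
bin 2: place 3, 2 left
bin 3: place 3, 3 left
bin 4: place 9, 6 left
bin 5: place 8, 7 left
bin 6: place 9, 6 left
bin 2: place 2, 0 left
bin 7: place 8, 7 left
bin 1: place 1, 0 left
bin 8: place 9, 6 left
bin 3: place 3, 0 left
bin 4: place 3, 3 left
bin 4: place 2, 1 left
Final bins: [3,10,1,1] [10,3,2] [9,3,3] [9,3,2] [8] [9] [8] [9].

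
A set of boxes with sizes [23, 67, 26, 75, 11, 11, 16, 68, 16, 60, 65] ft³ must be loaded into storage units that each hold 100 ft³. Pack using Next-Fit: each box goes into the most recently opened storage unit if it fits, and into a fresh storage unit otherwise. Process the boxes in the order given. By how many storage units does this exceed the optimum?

Next-Fit: [23,67] [26] [75,11,11] [16,68,16] [60] [65] → 6 storage units.
Total size 438 ft³; any packing needs at least ⌈438/100⌉ = 5 storage units.
An optimal packing achieves that bound: [75,23] [68,26] [67,16,16] [65,11,11] [60] → 5 storage units.
Excess: 6 − 5 = 1.

1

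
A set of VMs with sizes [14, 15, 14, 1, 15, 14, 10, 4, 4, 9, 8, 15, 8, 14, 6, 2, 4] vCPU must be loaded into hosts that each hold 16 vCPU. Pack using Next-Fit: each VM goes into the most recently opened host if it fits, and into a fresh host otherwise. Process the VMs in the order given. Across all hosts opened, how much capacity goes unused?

35

Put 14 vCPU in host 1; 2 vCPU remain.
Put 15 vCPU in host 2; 1 vCPU remain.
Put 14 vCPU in host 3; 2 vCPU remain.
Put 1 vCPU in host 3; 1 vCPU remain.
Put 15 vCPU in host 4; 1 vCPU remain.
Put 14 vCPU in host 5; 2 vCPU remain.
Put 10 vCPU in host 6; 6 vCPU remain.
Put 4 vCPU in host 6; 2 vCPU remain.
Put 4 vCPU in host 7; 12 vCPU remain.
Put 9 vCPU in host 7; 3 vCPU remain.
Put 8 vCPU in host 8; 8 vCPU remain.
Put 15 vCPU in host 9; 1 vCPU remain.
Put 8 vCPU in host 10; 8 vCPU remain.
Put 14 vCPU in host 11; 2 vCPU remain.
Put 6 vCPU in host 12; 10 vCPU remain.
Put 2 vCPU in host 12; 8 vCPU remain.
Put 4 vCPU in host 12; 4 vCPU remain.
12 hosts × 16 vCPU = 192 vCPU; used 157 vCPU; unused 35 vCPU.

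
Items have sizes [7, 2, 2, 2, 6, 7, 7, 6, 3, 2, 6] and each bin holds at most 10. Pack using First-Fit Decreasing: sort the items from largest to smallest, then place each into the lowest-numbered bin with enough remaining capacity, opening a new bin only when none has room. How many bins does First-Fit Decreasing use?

Sorted descending: 7, 7, 7, 6, 6, 6, 3, 2, 2, 2, 2.
bin 1: place 7, 3 left
bin 2: place 7, 3 left
bin 3: place 7, 3 left
bin 4: place 6, 4 left
bin 5: place 6, 4 left
bin 6: place 6, 4 left
bin 1: place 3, 0 left
bin 2: place 2, 1 left
bin 3: place 2, 1 left
bin 4: place 2, 2 left
bin 4: place 2, 0 left
Final bins: [7,3] [7,2] [7,2] [6,2,2] [6] [6].

6 bins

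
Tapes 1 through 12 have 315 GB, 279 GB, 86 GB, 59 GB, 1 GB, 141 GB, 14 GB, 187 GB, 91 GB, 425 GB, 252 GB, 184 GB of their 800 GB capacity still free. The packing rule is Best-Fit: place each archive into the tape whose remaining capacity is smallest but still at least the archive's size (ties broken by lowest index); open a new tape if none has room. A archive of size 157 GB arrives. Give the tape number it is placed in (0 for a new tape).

12

Tapes with room: tape 1 (315 GB), tape 2 (279 GB), tape 8 (187 GB), tape 10 (425 GB), tape 11 (252 GB), tape 12 (184 GB).
Tightest fit is tape 12 with 184 GB free.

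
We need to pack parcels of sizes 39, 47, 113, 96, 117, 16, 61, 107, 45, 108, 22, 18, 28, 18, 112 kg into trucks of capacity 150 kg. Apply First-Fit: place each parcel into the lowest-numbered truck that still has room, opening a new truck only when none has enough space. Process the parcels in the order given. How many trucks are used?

truck 1: place 39 kg, 111 kg left
truck 1: place 47 kg, 64 kg left
truck 2: place 113 kg, 37 kg left
truck 3: place 96 kg, 54 kg left
truck 4: place 117 kg, 33 kg left
truck 1: place 16 kg, 48 kg left
truck 5: place 61 kg, 89 kg left
truck 6: place 107 kg, 43 kg left
truck 1: place 45 kg, 3 kg left
truck 7: place 108 kg, 42 kg left
truck 2: place 22 kg, 15 kg left
truck 3: place 18 kg, 36 kg left
truck 3: place 28 kg, 8 kg left
truck 4: place 18 kg, 15 kg left
truck 8: place 112 kg, 38 kg left

8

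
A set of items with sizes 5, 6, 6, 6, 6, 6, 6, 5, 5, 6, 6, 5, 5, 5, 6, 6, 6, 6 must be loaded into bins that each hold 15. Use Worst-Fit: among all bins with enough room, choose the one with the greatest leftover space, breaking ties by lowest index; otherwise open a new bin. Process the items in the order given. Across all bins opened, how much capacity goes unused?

bin 1: place 5, 10 left
bin 1: place 6, 4 left
bin 2: place 6, 9 left
bin 2: place 6, 3 left
bin 3: place 6, 9 left
bin 3: place 6, 3 left
bin 4: place 6, 9 left
bin 4: place 5, 4 left
bin 5: place 5, 10 left
bin 5: place 6, 4 left
bin 6: place 6, 9 left
bin 6: place 5, 4 left
bin 7: place 5, 10 left
bin 7: place 5, 5 left
bin 8: place 6, 9 left
bin 8: place 6, 3 left
bin 9: place 6, 9 left
bin 9: place 6, 3 left
9 bins × 15 = 135; used 102; unused 33.

33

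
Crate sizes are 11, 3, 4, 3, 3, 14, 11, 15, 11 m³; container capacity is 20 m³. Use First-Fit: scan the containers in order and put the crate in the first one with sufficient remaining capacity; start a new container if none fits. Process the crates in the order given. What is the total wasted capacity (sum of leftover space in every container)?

25

11 m³ → container 1 (remaining 9 m³)
3 m³ → container 1 (remaining 6 m³)
4 m³ → container 1 (remaining 2 m³)
3 m³ → container 2 (remaining 17 m³)
3 m³ → container 2 (remaining 14 m³)
14 m³ → container 2 (remaining 0 m³)
11 m³ → container 3 (remaining 9 m³)
15 m³ → container 4 (remaining 5 m³)
11 m³ → container 5 (remaining 9 m³)
5 containers × 20 m³ = 100 m³; used 75 m³; unused 25 m³.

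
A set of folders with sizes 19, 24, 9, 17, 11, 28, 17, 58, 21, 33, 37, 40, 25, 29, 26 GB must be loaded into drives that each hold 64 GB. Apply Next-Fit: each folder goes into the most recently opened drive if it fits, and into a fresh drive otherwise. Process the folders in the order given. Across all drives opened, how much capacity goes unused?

182

drive 1: place 19 GB, 45 GB left
drive 1: place 24 GB, 21 GB left
drive 1: place 9 GB, 12 GB left
drive 2: place 17 GB, 47 GB left
drive 2: place 11 GB, 36 GB left
drive 2: place 28 GB, 8 GB left
drive 3: place 17 GB, 47 GB left
drive 4: place 58 GB, 6 GB left
drive 5: place 21 GB, 43 GB left
drive 5: place 33 GB, 10 GB left
drive 6: place 37 GB, 27 GB left
drive 7: place 40 GB, 24 GB left
drive 8: place 25 GB, 39 GB left
drive 8: place 29 GB, 10 GB left
drive 9: place 26 GB, 38 GB left
9 drives × 64 GB = 576 GB; used 394 GB; unused 182 GB.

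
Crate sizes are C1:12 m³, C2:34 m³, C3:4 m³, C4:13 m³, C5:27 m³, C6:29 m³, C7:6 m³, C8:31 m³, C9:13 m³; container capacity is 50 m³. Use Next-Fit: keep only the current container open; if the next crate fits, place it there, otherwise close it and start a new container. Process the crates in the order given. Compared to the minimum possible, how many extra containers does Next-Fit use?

0

Next-Fit: [12,34,4] [13,27] [29,6] [31,13] → 4 containers.
Total size 169 m³; any packing needs at least ⌈169/50⌉ = 4 containers.
So 4 is already optimal.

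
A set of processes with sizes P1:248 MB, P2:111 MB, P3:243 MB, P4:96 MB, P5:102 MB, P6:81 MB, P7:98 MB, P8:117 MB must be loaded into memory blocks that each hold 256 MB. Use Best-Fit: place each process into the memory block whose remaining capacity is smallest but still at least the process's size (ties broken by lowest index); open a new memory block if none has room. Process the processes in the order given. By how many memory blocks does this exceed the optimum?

0

Best-Fit: [248] [111,96] [243] [102,81] [98,117] → 5 memory blocks.
Total size 1096 MB; any packing needs at least ⌈1096/256⌉ = 5 memory blocks.
So 5 is already optimal.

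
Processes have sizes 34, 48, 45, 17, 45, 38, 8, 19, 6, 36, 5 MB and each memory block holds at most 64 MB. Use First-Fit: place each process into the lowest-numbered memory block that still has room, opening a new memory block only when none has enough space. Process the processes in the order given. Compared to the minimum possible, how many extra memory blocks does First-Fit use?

First-Fit: [34,17,8,5] [48,6] [45,19] [45] [38] [36] → 6 memory blocks.
6 processes exceed 32 MB (half the capacity), and no two of those can share a memory block, so at least 6 memory blocks are needed.
So 6 is already optimal.

0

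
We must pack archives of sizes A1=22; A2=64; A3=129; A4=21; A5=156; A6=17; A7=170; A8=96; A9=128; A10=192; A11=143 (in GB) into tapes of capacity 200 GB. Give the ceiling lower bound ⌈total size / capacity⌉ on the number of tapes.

6 tapes

Total size = 22 + 64 + 129 + 21 + 156 + 17 + 170 + 96 + 128 + 192 + 143 = 1138 GB.
⌈1138 / 200⌉ = 6.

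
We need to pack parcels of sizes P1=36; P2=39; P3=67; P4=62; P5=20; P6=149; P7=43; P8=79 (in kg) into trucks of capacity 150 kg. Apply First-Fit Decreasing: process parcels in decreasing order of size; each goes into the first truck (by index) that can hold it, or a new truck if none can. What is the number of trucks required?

Sorted descending: 149, 79, 67, 62, 43, 39, 36, 20.
149 kg → truck 1 (remaining 1 kg)
79 kg → truck 2 (remaining 71 kg)
67 kg → truck 2 (remaining 4 kg)
62 kg → truck 3 (remaining 88 kg)
43 kg → truck 3 (remaining 45 kg)
39 kg → truck 3 (remaining 6 kg)
36 kg → truck 4 (remaining 114 kg)
20 kg → truck 4 (remaining 94 kg)
Final trucks: [149] [79,67] [62,43,39] [36,20].

4 trucks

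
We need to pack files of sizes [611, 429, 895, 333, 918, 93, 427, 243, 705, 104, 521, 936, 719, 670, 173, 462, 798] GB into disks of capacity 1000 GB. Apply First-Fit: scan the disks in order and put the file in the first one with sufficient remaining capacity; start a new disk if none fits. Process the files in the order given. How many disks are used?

11

disk 1: place 611 GB, 389 GB left
disk 2: place 429 GB, 571 GB left
disk 3: place 895 GB, 105 GB left
disk 1: place 333 GB, 56 GB left
disk 4: place 918 GB, 82 GB left
disk 2: place 93 GB, 478 GB left
disk 2: place 427 GB, 51 GB left
disk 5: place 243 GB, 757 GB left
disk 5: place 705 GB, 52 GB left
disk 3: place 104 GB, 1 GB left
disk 6: place 521 GB, 479 GB left
disk 7: place 936 GB, 64 GB left
disk 8: place 719 GB, 281 GB left
disk 9: place 670 GB, 330 GB left
disk 6: place 173 GB, 306 GB left
disk 10: place 462 GB, 538 GB left
disk 11: place 798 GB, 202 GB left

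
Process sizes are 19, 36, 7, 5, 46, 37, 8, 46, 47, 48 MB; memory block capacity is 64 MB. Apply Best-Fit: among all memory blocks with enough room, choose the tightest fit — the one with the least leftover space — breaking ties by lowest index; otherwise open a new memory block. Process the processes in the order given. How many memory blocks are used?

19 MB → memory block 1 (remaining 45 MB)
36 MB → memory block 1 (remaining 9 MB)
7 MB → memory block 1 (remaining 2 MB)
5 MB → memory block 2 (remaining 59 MB)
46 MB → memory block 2 (remaining 13 MB)
37 MB → memory block 3 (remaining 27 MB)
8 MB → memory block 2 (remaining 5 MB)
46 MB → memory block 4 (remaining 18 MB)
47 MB → memory block 5 (remaining 17 MB)
48 MB → memory block 6 (remaining 16 MB)

6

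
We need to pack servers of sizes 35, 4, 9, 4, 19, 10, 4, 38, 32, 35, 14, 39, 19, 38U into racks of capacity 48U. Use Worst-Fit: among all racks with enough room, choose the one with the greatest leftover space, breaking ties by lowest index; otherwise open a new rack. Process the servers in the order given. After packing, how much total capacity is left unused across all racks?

35U → rack 1 (remaining 13U)
4U → rack 1 (remaining 9U)
9U → rack 1 (remaining 0U)
4U → rack 2 (remaining 44U)
19U → rack 2 (remaining 25U)
10U → rack 2 (remaining 15U)
4U → rack 2 (remaining 11U)
38U → rack 3 (remaining 10U)
32U → rack 4 (remaining 16U)
35U → rack 5 (remaining 13U)
14U → rack 4 (remaining 2U)
39U → rack 6 (remaining 9U)
19U → rack 7 (remaining 29U)
38U → rack 8 (remaining 10U)
8 racks × 48U = 384U; used 300U; unused 84U.

84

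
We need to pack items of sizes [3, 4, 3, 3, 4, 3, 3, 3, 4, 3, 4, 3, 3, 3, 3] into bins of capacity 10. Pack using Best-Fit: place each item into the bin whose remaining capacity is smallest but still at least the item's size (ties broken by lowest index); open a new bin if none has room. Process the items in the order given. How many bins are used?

5

bin 1: place 3, 7 left
bin 1: place 4, 3 left
bin 1: place 3, 0 left
bin 2: place 3, 7 left
bin 2: place 4, 3 left
bin 2: place 3, 0 left
bin 3: place 3, 7 left
bin 3: place 3, 4 left
bin 3: place 4, 0 left
bin 4: place 3, 7 left
bin 4: place 4, 3 left
bin 4: place 3, 0 left
bin 5: place 3, 7 left
bin 5: place 3, 4 left
bin 5: place 3, 1 left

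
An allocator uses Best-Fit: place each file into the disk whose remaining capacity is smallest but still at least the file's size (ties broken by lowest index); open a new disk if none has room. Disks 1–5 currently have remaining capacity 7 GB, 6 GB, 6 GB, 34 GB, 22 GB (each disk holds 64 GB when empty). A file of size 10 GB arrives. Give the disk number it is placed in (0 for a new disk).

5

Disks with room: disk 4 (34 GB), disk 5 (22 GB).
Tightest fit is disk 5 with 22 GB free.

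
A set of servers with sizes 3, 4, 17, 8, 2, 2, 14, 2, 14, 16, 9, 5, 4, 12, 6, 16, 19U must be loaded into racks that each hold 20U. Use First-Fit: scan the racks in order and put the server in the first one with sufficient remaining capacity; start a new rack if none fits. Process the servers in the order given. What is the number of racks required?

9 racks

rack 1: place 3U, 17U left
rack 1: place 4U, 13U left
rack 2: place 17U, 3U left
rack 1: place 8U, 5U left
rack 1: place 2U, 3U left
rack 1: place 2U, 1U left
rack 3: place 14U, 6U left
rack 2: place 2U, 1U left
rack 4: place 14U, 6U left
rack 5: place 16U, 4U left
rack 6: place 9U, 11U left
rack 3: place 5U, 1U left
rack 4: place 4U, 2U left
rack 7: place 12U, 8U left
rack 6: place 6U, 5U left
rack 8: place 16U, 4U left
rack 9: place 19U, 1U left
Final racks: [3,4,8,2,2] [17,2] [14,5] [14,4] [16] [9,6] [12] [16] [19].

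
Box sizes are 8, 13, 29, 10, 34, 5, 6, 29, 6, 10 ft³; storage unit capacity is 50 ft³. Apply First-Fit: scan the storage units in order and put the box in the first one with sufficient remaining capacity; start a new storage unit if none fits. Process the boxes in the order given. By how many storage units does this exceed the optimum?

1

First-Fit: [8,13,29] [10,34,5] [6,29,6] [10] → 4 storage units.
Total size 150 ft³; any packing needs at least ⌈150/50⌉ = 3 storage units.
An optimal packing achieves that bound: [34,10,6] [29,13,8] [29,10,6,5] → 3 storage units.
Excess: 4 − 3 = 1.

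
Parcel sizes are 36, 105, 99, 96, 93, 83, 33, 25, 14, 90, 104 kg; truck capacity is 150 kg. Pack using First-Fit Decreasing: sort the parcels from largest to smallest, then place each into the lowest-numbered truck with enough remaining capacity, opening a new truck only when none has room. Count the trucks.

Sorted descending: 105, 104, 99, 96, 93, 90, 83, 36, 33, 25, 14.
Put 105 kg in truck 1; 45 kg remain.
Put 104 kg in truck 2; 46 kg remain.
Put 99 kg in truck 3; 51 kg remain.
Put 96 kg in truck 4; 54 kg remain.
Put 93 kg in truck 5; 57 kg remain.
Put 90 kg in truck 6; 60 kg remain.
Put 83 kg in truck 7; 67 kg remain.
Put 36 kg in truck 1; 9 kg remain.
Put 33 kg in truck 2; 13 kg remain.
Put 25 kg in truck 3; 26 kg remain.
Put 14 kg in truck 3; 12 kg remain.

7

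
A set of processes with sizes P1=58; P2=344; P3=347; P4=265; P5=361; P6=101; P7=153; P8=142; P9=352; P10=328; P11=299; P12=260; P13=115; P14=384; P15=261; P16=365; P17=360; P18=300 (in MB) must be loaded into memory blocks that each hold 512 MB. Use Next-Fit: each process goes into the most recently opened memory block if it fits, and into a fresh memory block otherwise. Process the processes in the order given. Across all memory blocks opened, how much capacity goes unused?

memory block 1: place P1 (58 MB), 454 MB left
memory block 1: place P2 (344 MB), 110 MB left
memory block 2: place P3 (347 MB), 165 MB left
memory block 3: place P4 (265 MB), 247 MB left
memory block 4: place P5 (361 MB), 151 MB left
memory block 4: place P6 (101 MB), 50 MB left
memory block 5: place P7 (153 MB), 359 MB left
memory block 5: place P8 (142 MB), 217 MB left
memory block 6: place P9 (352 MB), 160 MB left
memory block 7: place P10 (328 MB), 184 MB left
memory block 8: place P11 (299 MB), 213 MB left
memory block 9: place P12 (260 MB), 252 MB left
memory block 9: place P13 (115 MB), 137 MB left
memory block 10: place P14 (384 MB), 128 MB left
memory block 11: place P15 (261 MB), 251 MB left
memory block 12: place P16 (365 MB), 147 MB left
memory block 13: place P17 (360 MB), 152 MB left
memory block 14: place P18 (300 MB), 212 MB left
14 memory blocks × 512 MB = 7168 MB; used 4795 MB; unused 2373 MB.

2373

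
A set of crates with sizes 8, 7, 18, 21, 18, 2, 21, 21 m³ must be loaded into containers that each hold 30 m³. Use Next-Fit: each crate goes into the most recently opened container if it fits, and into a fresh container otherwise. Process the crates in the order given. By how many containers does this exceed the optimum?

Next-Fit: [8,7] [18] [21] [18,2] [21] [21] → 6 containers.
5 crates exceed 15 m³ (half the capacity), and no two of those can share a container, so at least 5 containers are needed.
An optimal packing achieves that bound: [21,8] [21,7,2] [21] [18] [18] → 5 containers.
Excess: 6 − 5 = 1.

1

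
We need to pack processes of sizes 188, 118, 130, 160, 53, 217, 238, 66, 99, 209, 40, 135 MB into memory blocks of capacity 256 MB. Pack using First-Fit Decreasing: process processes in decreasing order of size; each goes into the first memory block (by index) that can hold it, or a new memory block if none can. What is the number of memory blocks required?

Sorted descending: 238, 217, 209, 188, 160, 135, 130, 118, 99, 66, 53, 40.
Put 238 MB in memory block 1; 18 MB remain.
Put 217 MB in memory block 2; 39 MB remain.
Put 209 MB in memory block 3; 47 MB remain.
Put 188 MB in memory block 4; 68 MB remain.
Put 160 MB in memory block 5; 96 MB remain.
Put 135 MB in memory block 6; 121 MB remain.
Put 130 MB in memory block 7; 126 MB remain.
Put 118 MB in memory block 6; 3 MB remain.
Put 99 MB in memory block 7; 27 MB remain.
Put 66 MB in memory block 4; 2 MB remain.
Put 53 MB in memory block 5; 43 MB remain.
Put 40 MB in memory block 3; 7 MB remain.
Final memory blocks: [238] [217] [209,40] [188,66] [160,53] [135,118] [130,99].

7 memory blocks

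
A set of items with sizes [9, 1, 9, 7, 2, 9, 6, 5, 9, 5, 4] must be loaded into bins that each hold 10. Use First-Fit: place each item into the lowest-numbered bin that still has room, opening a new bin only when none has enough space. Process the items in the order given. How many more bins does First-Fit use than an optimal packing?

0

First-Fit: [9,1] [9] [7,2] [9] [6,4] [5,5] [9] → 7 bins.
Total size 66; any packing needs at least ⌈66/10⌉ = 7 bins.
So 7 is already optimal.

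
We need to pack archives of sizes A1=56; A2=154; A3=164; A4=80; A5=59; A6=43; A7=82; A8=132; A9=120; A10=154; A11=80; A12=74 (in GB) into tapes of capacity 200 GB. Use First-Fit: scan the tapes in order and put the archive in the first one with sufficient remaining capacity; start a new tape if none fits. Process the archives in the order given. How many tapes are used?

tape 1: place A1 (56 GB), 144 GB left
tape 2: place A2 (154 GB), 46 GB left
tape 3: place A3 (164 GB), 36 GB left
tape 1: place A4 (80 GB), 64 GB left
tape 1: place A5 (59 GB), 5 GB left
tape 2: place A6 (43 GB), 3 GB left
tape 4: place A7 (82 GB), 118 GB left
tape 5: place A8 (132 GB), 68 GB left
tape 6: place A9 (120 GB), 80 GB left
tape 7: place A10 (154 GB), 46 GB left
tape 4: place A11 (80 GB), 38 GB left
tape 6: place A12 (74 GB), 6 GB left

7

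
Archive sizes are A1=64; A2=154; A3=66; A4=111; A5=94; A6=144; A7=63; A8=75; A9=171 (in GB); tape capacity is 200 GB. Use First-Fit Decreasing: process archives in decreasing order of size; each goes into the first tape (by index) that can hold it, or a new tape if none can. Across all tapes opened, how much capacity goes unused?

258

Sorted descending: 171, 154, 144, 111, 94, 75, 66, 64, 63.
171 GB → tape 1 (remaining 29 GB)
154 GB → tape 2 (remaining 46 GB)
144 GB → tape 3 (remaining 56 GB)
111 GB → tape 4 (remaining 89 GB)
94 GB → tape 5 (remaining 106 GB)
75 GB → tape 4 (remaining 14 GB)
66 GB → tape 5 (remaining 40 GB)
64 GB → tape 6 (remaining 136 GB)
63 GB → tape 6 (remaining 73 GB)
6 tapes × 200 GB = 1200 GB; used 942 GB; unused 258 GB.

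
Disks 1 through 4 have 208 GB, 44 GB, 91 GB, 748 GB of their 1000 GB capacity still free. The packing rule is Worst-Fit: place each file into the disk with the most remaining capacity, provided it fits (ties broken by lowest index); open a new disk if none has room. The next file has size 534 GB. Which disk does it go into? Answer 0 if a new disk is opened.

Disks with room: disk 4 (748 GB).
Most room is disk 4 with 748 GB free.

4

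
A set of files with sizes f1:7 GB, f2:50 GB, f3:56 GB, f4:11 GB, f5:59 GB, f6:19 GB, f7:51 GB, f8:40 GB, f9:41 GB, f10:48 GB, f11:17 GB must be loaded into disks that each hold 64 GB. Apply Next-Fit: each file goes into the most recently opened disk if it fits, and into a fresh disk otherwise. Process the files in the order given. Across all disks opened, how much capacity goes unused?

f1 (7 GB) → disk 1 (remaining 57 GB)
f2 (50 GB) → disk 1 (remaining 7 GB)
f3 (56 GB) → disk 2 (remaining 8 GB)
f4 (11 GB) → disk 3 (remaining 53 GB)
f5 (59 GB) → disk 4 (remaining 5 GB)
f6 (19 GB) → disk 5 (remaining 45 GB)
f7 (51 GB) → disk 6 (remaining 13 GB)
f8 (40 GB) → disk 7 (remaining 24 GB)
f9 (41 GB) → disk 8 (remaining 23 GB)
f10 (48 GB) → disk 9 (remaining 16 GB)
f11 (17 GB) → disk 10 (remaining 47 GB)
10 disks × 64 GB = 640 GB; used 399 GB; unused 241 GB.

241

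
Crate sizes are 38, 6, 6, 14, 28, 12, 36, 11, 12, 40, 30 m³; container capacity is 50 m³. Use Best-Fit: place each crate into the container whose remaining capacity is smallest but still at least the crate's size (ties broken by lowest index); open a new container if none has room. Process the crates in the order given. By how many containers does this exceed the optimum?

1

Best-Fit: [38,6,6] [14,28] [12,36] [11,12] [40] [30] → 6 containers.
Total size 233 m³; any packing needs at least ⌈233/50⌉ = 5 containers.
An optimal packing achieves that bound: [40,6] [38,12] [36,14] [30,12,6] [28,11] → 5 containers.
Excess: 6 − 5 = 1.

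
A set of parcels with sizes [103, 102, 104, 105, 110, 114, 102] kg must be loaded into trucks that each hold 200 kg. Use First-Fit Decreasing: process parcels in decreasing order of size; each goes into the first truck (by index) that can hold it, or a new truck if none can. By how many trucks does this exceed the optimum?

First-Fit Decreasing: [114] [110] [105] [104] [103] [102] [102] → 7 trucks.
7 parcels exceed 100 kg (half the capacity), and no two of those can share a truck, so at least 7 trucks are needed.
So 7 is already optimal.

0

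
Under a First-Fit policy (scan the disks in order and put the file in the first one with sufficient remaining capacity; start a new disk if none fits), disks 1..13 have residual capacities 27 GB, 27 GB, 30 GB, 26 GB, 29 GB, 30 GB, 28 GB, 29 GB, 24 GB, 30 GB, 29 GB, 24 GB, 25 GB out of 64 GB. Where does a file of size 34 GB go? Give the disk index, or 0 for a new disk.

No disk has ≥ 34 GB free, so a new disk is opened.

0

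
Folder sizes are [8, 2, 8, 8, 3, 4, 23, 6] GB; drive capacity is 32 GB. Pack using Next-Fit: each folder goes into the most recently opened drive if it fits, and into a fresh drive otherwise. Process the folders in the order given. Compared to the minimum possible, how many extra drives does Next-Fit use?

1

Next-Fit: [8,2,8,8,3] [4,23] [6] → 3 drives.
Total size 62 GB; any packing needs at least ⌈62/32⌉ = 2 drives.
An optimal packing achieves that bound: [23,8] [8,8,6,4,3,2] → 2 drives.
Excess: 3 − 2 = 1.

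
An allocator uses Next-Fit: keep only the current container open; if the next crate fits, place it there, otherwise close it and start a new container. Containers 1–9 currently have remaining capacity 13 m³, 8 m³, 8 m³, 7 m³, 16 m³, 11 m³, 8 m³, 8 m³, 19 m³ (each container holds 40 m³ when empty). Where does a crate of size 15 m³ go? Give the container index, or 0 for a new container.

Next-Fit only looks at container 9, which has 19 m³ free.
15 m³ fits there.

9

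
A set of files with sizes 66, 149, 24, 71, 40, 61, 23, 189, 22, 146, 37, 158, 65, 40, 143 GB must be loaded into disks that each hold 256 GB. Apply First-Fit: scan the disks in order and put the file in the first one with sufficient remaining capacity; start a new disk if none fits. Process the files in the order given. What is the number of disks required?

6 disks

66 GB → disk 1 (remaining 190 GB)
149 GB → disk 1 (remaining 41 GB)
24 GB → disk 1 (remaining 17 GB)
71 GB → disk 2 (remaining 185 GB)
40 GB → disk 2 (remaining 145 GB)
61 GB → disk 2 (remaining 84 GB)
23 GB → disk 2 (remaining 61 GB)
189 GB → disk 3 (remaining 67 GB)
22 GB → disk 2 (remaining 39 GB)
146 GB → disk 4 (remaining 110 GB)
37 GB → disk 2 (remaining 2 GB)
158 GB → disk 5 (remaining 98 GB)
65 GB → disk 3 (remaining 2 GB)
40 GB → disk 4 (remaining 70 GB)
143 GB → disk 6 (remaining 113 GB)
Final disks: [66,149,24] [71,40,61,23,22,37] [189,65] [146,40] [158] [143].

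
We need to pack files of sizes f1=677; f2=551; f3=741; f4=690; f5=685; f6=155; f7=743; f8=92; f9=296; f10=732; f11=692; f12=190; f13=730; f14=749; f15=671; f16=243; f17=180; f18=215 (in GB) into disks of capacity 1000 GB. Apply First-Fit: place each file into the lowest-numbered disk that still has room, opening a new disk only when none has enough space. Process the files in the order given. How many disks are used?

disk 1: place f1 (677 GB), 323 GB left
disk 2: place f2 (551 GB), 449 GB left
disk 3: place f3 (741 GB), 259 GB left
disk 4: place f4 (690 GB), 310 GB left
disk 5: place f5 (685 GB), 315 GB left
disk 1: place f6 (155 GB), 168 GB left
disk 6: place f7 (743 GB), 257 GB left
disk 1: place f8 (92 GB), 76 GB left
disk 2: place f9 (296 GB), 153 GB left
disk 7: place f10 (732 GB), 268 GB left
disk 8: place f11 (692 GB), 308 GB left
disk 3: place f12 (190 GB), 69 GB left
disk 9: place f13 (730 GB), 270 GB left
disk 10: place f14 (749 GB), 251 GB left
disk 11: place f15 (671 GB), 329 GB left
disk 4: place f16 (243 GB), 67 GB left
disk 5: place f17 (180 GB), 135 GB left
disk 6: place f18 (215 GB), 42 GB left

11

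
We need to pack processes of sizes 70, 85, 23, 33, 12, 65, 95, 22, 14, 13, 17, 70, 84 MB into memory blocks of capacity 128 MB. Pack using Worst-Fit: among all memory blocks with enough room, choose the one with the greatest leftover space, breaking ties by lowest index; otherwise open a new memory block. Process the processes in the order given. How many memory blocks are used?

70 MB → memory block 1 (remaining 58 MB)
85 MB → memory block 2 (remaining 43 MB)
23 MB → memory block 1 (remaining 35 MB)
33 MB → memory block 2 (remaining 10 MB)
12 MB → memory block 1 (remaining 23 MB)
65 MB → memory block 3 (remaining 63 MB)
95 MB → memory block 4 (remaining 33 MB)
22 MB → memory block 3 (remaining 41 MB)
14 MB → memory block 3 (remaining 27 MB)
13 MB → memory block 4 (remaining 20 MB)
17 MB → memory block 3 (remaining 10 MB)
70 MB → memory block 5 (remaining 58 MB)
84 MB → memory block 6 (remaining 44 MB)
Final memory blocks: [70,23,12] [85,33] [65,22,14,17] [95,13] [70] [84].

6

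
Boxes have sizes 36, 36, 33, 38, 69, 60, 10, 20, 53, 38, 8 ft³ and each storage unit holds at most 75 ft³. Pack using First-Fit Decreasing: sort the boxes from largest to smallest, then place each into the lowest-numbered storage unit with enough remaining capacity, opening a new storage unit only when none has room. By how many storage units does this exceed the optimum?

0

First-Fit Decreasing: [69] [60,10] [53,20] [38,36] [38,36] [33,8] → 6 storage units.
Total size 401 ft³; any packing needs at least ⌈401/75⌉ = 6 storage units.
So 6 is already optimal.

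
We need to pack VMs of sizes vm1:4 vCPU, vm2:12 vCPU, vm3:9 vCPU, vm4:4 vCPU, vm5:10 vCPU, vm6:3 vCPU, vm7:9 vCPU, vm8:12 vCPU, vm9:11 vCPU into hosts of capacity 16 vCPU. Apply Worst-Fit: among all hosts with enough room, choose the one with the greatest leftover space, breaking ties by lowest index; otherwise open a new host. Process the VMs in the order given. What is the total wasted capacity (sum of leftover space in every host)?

vm1 (4 vCPU) → host 1 (remaining 12 vCPU)
vm2 (12 vCPU) → host 1 (remaining 0 vCPU)
vm3 (9 vCPU) → host 2 (remaining 7 vCPU)
vm4 (4 vCPU) → host 2 (remaining 3 vCPU)
vm5 (10 vCPU) → host 3 (remaining 6 vCPU)
vm6 (3 vCPU) → host 3 (remaining 3 vCPU)
vm7 (9 vCPU) → host 4 (remaining 7 vCPU)
vm8 (12 vCPU) → host 5 (remaining 4 vCPU)
vm9 (11 vCPU) → host 6 (remaining 5 vCPU)
6 hosts × 16 vCPU = 96 vCPU; used 74 vCPU; unused 22 vCPU.

22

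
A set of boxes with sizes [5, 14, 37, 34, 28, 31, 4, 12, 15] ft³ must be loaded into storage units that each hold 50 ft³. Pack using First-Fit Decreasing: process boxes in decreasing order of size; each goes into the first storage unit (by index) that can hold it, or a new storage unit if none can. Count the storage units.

Sorted descending: 37, 34, 31, 28, 15, 14, 12, 5, 4.
Put 37 ft³ in storage unit 1; 13 ft³ remain.
Put 34 ft³ in storage unit 2; 16 ft³ remain.
Put 31 ft³ in storage unit 3; 19 ft³ remain.
Put 28 ft³ in storage unit 4; 22 ft³ remain.
Put 15 ft³ in storage unit 2; 1 ft³ remain.
Put 14 ft³ in storage unit 3; 5 ft³ remain.
Put 12 ft³ in storage unit 1; 1 ft³ remain.
Put 5 ft³ in storage unit 3; 0 ft³ remain.
Put 4 ft³ in storage unit 4; 18 ft³ remain.

4 storage units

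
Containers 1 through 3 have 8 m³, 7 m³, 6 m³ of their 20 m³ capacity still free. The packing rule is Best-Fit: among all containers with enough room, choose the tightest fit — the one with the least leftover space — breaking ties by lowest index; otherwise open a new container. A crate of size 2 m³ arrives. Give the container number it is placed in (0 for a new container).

3

Containers with room: container 1 (8 m³), container 2 (7 m³), container 3 (6 m³).
Tightest fit is container 3 with 6 m³ free.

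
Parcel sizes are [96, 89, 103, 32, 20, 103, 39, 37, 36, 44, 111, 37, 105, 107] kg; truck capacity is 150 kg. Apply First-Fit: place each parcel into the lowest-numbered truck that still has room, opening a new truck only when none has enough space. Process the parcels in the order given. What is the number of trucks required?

Put 96 kg in truck 1; 54 kg remain.
Put 89 kg in truck 2; 61 kg remain.
Put 103 kg in truck 3; 47 kg remain.
Put 32 kg in truck 1; 22 kg remain.
Put 20 kg in truck 1; 2 kg remain.
Put 103 kg in truck 4; 47 kg remain.
Put 39 kg in truck 2; 22 kg remain.
Put 37 kg in truck 3; 10 kg remain.
Put 36 kg in truck 4; 11 kg remain.
Put 44 kg in truck 5; 106 kg remain.
Put 111 kg in truck 6; 39 kg remain.
Put 37 kg in truck 5; 69 kg remain.
Put 105 kg in truck 7; 45 kg remain.
Put 107 kg in truck 8; 43 kg remain.
Final trucks: [96,32,20] [89,39] [103,37] [103,36] [44,37] [111] [105] [107].

8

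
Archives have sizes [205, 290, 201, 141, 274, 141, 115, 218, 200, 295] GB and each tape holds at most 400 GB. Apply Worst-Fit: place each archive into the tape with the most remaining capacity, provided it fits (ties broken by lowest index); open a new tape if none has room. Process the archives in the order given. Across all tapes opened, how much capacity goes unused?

tape 1: place 205 GB, 195 GB left
tape 2: place 290 GB, 110 GB left
tape 3: place 201 GB, 199 GB left
tape 3: place 141 GB, 58 GB left
tape 4: place 274 GB, 126 GB left
tape 1: place 141 GB, 54 GB left
tape 4: place 115 GB, 11 GB left
tape 5: place 218 GB, 182 GB left
tape 6: place 200 GB, 200 GB left
tape 7: place 295 GB, 105 GB left
7 tapes × 400 GB = 2800 GB; used 2080 GB; unused 720 GB.

720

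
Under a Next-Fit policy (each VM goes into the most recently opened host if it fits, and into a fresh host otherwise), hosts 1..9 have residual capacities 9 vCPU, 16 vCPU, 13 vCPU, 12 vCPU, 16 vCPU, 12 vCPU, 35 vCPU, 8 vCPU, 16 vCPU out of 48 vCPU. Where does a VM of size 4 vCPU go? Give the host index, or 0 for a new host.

9

Next-Fit only looks at host 9, which has 16 vCPU free.
4 vCPU fits there.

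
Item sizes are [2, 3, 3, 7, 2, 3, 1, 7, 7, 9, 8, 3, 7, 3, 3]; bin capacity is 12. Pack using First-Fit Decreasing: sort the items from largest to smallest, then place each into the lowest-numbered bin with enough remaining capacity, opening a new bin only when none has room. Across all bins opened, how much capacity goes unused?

4

Sorted descending: 9, 8, 7, 7, 7, 7, 3, 3, 3, 3, 3, 3, 2, 2, 1.
9 → bin 1 (remaining 3)
8 → bin 2 (remaining 4)
7 → bin 3 (remaining 5)
7 → bin 4 (remaining 5)
7 → bin 5 (remaining 5)
7 → bin 6 (remaining 5)
3 → bin 1 (remaining 0)
3 → bin 2 (remaining 1)
3 → bin 3 (remaining 2)
3 → bin 4 (remaining 2)
3 → bin 5 (remaining 2)
3 → bin 6 (remaining 2)
2 → bin 3 (remaining 0)
2 → bin 4 (remaining 0)
1 → bin 2 (remaining 0)
6 bins × 12 = 72; used 68; unused 4.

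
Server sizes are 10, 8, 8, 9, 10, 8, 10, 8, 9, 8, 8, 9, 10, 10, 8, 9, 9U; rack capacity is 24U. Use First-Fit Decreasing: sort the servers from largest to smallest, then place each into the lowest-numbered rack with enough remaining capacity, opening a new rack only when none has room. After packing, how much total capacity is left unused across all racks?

Sorted descending: 10, 10, 10, 10, 10, 9, 9, 9, 9, 9, 8, 8, 8, 8, 8, 8, 8.
Put 10U in rack 1; 14U remain.
Put 10U in rack 1; 4U remain.
Put 10U in rack 2; 14U remain.
Put 10U in rack 2; 4U remain.
Put 10U in rack 3; 14U remain.
Put 9U in rack 3; 5U remain.
Put 9U in rack 4; 15U remain.
Put 9U in rack 4; 6U remain.
Put 9U in rack 5; 15U remain.
Put 9U in rack 5; 6U remain.
Put 8U in rack 6; 16U remain.
Put 8U in rack 6; 8U remain.
Put 8U in rack 6; 0U remain.
Put 8U in rack 7; 16U remain.
Put 8U in rack 7; 8U remain.
Put 8U in rack 7; 0U remain.
Put 8U in rack 8; 16U remain.
8 racks × 24U = 192U; used 151U; unused 41U.

41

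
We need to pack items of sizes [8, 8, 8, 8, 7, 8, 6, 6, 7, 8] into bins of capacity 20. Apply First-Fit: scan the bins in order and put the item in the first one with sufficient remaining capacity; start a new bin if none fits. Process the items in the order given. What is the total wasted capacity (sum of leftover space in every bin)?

26

Put 8 in bin 1; 12 remain.
Put 8 in bin 1; 4 remain.
Put 8 in bin 2; 12 remain.
Put 8 in bin 2; 4 remain.
Put 7 in bin 3; 13 remain.
Put 8 in bin 3; 5 remain.
Put 6 in bin 4; 14 remain.
Put 6 in bin 4; 8 remain.
Put 7 in bin 4; 1 remain.
Put 8 in bin 5; 12 remain.
5 bins × 20 = 100; used 74; unused 26.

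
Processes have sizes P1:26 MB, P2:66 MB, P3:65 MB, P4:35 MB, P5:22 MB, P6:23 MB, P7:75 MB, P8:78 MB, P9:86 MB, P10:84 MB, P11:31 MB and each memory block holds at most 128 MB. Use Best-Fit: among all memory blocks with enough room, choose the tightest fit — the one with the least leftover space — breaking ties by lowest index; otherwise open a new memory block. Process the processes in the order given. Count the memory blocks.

6

P1 (26 MB) → memory block 1 (remaining 102 MB)
P2 (66 MB) → memory block 1 (remaining 36 MB)
P3 (65 MB) → memory block 2 (remaining 63 MB)
P4 (35 MB) → memory block 1 (remaining 1 MB)
P5 (22 MB) → memory block 2 (remaining 41 MB)
P6 (23 MB) → memory block 2 (remaining 18 MB)
P7 (75 MB) → memory block 3 (remaining 53 MB)
P8 (78 MB) → memory block 4 (remaining 50 MB)
P9 (86 MB) → memory block 5 (remaining 42 MB)
P10 (84 MB) → memory block 6 (remaining 44 MB)
P11 (31 MB) → memory block 5 (remaining 11 MB)
Final memory blocks: [26,66,35] [65,22,23] [75] [78] [86,31] [84].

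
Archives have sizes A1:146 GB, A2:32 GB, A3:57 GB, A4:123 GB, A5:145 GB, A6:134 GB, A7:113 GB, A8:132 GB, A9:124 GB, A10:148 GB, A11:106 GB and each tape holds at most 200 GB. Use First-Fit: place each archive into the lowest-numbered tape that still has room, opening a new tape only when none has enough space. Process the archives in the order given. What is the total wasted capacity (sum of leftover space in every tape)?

A1 (146 GB) → tape 1 (remaining 54 GB)
A2 (32 GB) → tape 1 (remaining 22 GB)
A3 (57 GB) → tape 2 (remaining 143 GB)
A4 (123 GB) → tape 2 (remaining 20 GB)
A5 (145 GB) → tape 3 (remaining 55 GB)
A6 (134 GB) → tape 4 (remaining 66 GB)
A7 (113 GB) → tape 5 (remaining 87 GB)
A8 (132 GB) → tape 6 (remaining 68 GB)
A9 (124 GB) → tape 7 (remaining 76 GB)
A10 (148 GB) → tape 8 (remaining 52 GB)
A11 (106 GB) → tape 9 (remaining 94 GB)
9 tapes × 200 GB = 1800 GB; used 1260 GB; unused 540 GB.

540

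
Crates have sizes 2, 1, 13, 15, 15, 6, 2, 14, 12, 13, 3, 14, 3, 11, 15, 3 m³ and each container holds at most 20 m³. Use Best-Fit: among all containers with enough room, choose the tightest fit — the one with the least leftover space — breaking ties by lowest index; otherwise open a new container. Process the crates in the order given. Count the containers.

2 m³ → container 1 (remaining 18 m³)
1 m³ → container 1 (remaining 17 m³)
13 m³ → container 1 (remaining 4 m³)
15 m³ → container 2 (remaining 5 m³)
15 m³ → container 3 (remaining 5 m³)
6 m³ → container 4 (remaining 14 m³)
2 m³ → container 1 (remaining 2 m³)
14 m³ → container 4 (remaining 0 m³)
12 m³ → container 5 (remaining 8 m³)
13 m³ → container 6 (remaining 7 m³)
3 m³ → container 2 (remaining 2 m³)
14 m³ → container 7 (remaining 6 m³)
3 m³ → container 3 (remaining 2 m³)
11 m³ → container 8 (remaining 9 m³)
15 m³ → container 9 (remaining 5 m³)
3 m³ → container 9 (remaining 2 m³)

9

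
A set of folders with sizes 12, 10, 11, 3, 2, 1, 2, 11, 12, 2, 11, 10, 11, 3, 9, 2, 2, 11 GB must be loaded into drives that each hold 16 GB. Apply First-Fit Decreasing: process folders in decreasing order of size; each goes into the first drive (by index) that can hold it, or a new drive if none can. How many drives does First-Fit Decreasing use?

Sorted descending: 12, 12, 11, 11, 11, 11, 11, 10, 10, 9, 3, 3, 2, 2, 2, 2, 2, 1.
Put 12 GB in drive 1; 4 GB remain.
Put 12 GB in drive 2; 4 GB remain.
Put 11 GB in drive 3; 5 GB remain.
Put 11 GB in drive 4; 5 GB remain.
Put 11 GB in drive 5; 5 GB remain.
Put 11 GB in drive 6; 5 GB remain.
Put 11 GB in drive 7; 5 GB remain.
Put 10 GB in drive 8; 6 GB remain.
Put 10 GB in drive 9; 6 GB remain.
Put 9 GB in drive 10; 7 GB remain.
Put 3 GB in drive 1; 1 GB remain.
Put 3 GB in drive 2; 1 GB remain.
Put 2 GB in drive 3; 3 GB remain.
Put 2 GB in drive 3; 1 GB remain.
Put 2 GB in drive 4; 3 GB remain.
Put 2 GB in drive 4; 1 GB remain.
Put 2 GB in drive 5; 3 GB remain.
Put 1 GB in drive 1; 0 GB remain.

10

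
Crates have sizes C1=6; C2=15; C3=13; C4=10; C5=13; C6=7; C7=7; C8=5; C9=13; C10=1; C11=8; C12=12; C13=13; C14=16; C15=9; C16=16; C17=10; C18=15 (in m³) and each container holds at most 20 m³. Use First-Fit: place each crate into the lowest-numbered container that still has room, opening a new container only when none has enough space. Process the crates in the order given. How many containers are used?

11 containers

container 1: place C1 (6 m³), 14 m³ left
container 2: place C2 (15 m³), 5 m³ left
container 1: place C3 (13 m³), 1 m³ left
container 3: place C4 (10 m³), 10 m³ left
container 4: place C5 (13 m³), 7 m³ left
container 3: place C6 (7 m³), 3 m³ left
container 4: place C7 (7 m³), 0 m³ left
container 2: place C8 (5 m³), 0 m³ left
container 5: place C9 (13 m³), 7 m³ left
container 1: place C10 (1 m³), 0 m³ left
container 6: place C11 (8 m³), 12 m³ left
container 6: place C12 (12 m³), 0 m³ left
container 7: place C13 (13 m³), 7 m³ left
container 8: place C14 (16 m³), 4 m³ left
container 9: place C15 (9 m³), 11 m³ left
container 10: place C16 (16 m³), 4 m³ left
container 9: place C17 (10 m³), 1 m³ left
container 11: place C18 (15 m³), 5 m³ left
Final containers: [6,13,1] [15,5] [10,7] [13,7] [13] [8,12] [13] [16] [9,10] [16] [15].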